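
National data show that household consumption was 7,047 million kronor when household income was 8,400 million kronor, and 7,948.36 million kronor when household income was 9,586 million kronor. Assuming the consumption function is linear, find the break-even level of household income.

Y = 2762.5

MPC = (7948.36 − 7047)/(9586 − 8400) = 901.36/1186 = 0.76
a = 7047 − 0.76(8400) = 7047 − 6384 = 663
Break-even: Y = a/(1−MPC) = 663/0.24 = 2762.5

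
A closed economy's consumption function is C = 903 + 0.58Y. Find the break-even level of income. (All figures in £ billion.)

At break-even, C = Y: 903 + 0.58Y = Y
0.42Y = 903, so Y = 903/0.42 = 2150

Y = 2150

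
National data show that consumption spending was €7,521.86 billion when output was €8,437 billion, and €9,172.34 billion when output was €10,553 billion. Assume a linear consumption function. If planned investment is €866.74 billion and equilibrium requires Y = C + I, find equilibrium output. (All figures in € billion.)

MPC = (9172.34 − 7521.86)/(10553 − 8437) = 1650.48/2116 = 0.78
a = 7521.86 − 0.78(8437) = 941
Equilibrium: Y = 941 + 0.78Y + 866.74
0.22Y = 1807.74, so Y = 1807.74/0.22 = 8217

Y = 8217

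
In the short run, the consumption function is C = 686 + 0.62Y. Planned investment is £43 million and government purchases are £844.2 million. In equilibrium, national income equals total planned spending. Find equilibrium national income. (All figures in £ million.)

Y = C + I + G = 686 + 0.62Y + 43 + 844.2
Y − 0.62Y = 1573.2
0.38Y = 1573.2, so Y = 1573.2/0.38 = 4140

Y = 4140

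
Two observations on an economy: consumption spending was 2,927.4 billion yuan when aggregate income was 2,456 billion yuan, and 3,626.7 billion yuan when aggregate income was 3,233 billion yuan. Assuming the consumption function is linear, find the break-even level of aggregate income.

Y = 7170

MPC = (3626.7 − 2927.4)/(3233 − 2456) = 699.3/777 = 0.9
a = 2927.4 − 0.9(2456) = 2927.4 − 2210.4 = 717
Break-even: Y = a/(1−MPC) = 717/0.1 = 7170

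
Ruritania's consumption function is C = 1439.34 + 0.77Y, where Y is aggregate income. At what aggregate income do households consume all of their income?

Y = 6258

At break-even, C = Y: 1439.34 + 0.77Y = Y
0.23Y = 1439.34, so Y = 1439.34/0.23 = 6258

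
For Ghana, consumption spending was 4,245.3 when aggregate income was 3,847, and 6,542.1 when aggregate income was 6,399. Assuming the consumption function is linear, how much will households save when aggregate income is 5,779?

MPC = (6542.1 − 4245.3)/(6399 − 3847) = 2296.8/2552 = 0.9
a = 4245.3 − 0.9(3847) = 4245.3 − 3462.3 = 783
C = 783 + 0.9(5779) = 5984.1
S = 5779 − 5984.1 = -205.1

S = -205.1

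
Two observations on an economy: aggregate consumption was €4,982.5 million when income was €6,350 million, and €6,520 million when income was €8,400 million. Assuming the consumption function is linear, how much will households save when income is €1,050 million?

S = 42.5

MPC = (6520 − 4982.5)/(8400 − 6350) = 1537.5/2050 = 0.75
a = 4982.5 − 0.75(6350) = 4982.5 − 4762.5 = 220
C = 220 + 0.75(1050) = 1007.5
S = 1050 − 1007.5 = 42.5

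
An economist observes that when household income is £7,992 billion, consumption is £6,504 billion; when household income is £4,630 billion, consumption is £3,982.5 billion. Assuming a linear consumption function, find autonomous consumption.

MPC = ΔC/ΔY = (6504 − 3982.5)/(7992 − 4630) = 2521.5/3362 = 0.75
a = C − MPC·Y = 3982.5 − 0.75(4630) = 3982.5 − 3472.5 = 510

a = 510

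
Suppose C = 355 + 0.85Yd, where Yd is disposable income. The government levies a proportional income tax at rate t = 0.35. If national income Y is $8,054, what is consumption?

Yd = (1 − 0.35)(8054) = 0.65(8054) = 5235.1
C = 355 + 0.85(5235.1) = 355 + 4449.835 = 4804.835

C = 4804.835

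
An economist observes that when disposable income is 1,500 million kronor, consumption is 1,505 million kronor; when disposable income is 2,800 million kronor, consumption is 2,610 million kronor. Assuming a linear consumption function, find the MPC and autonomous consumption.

MPC = 0.85; a = 230

MPC = ΔC/ΔY = (2610 − 1505)/(2800 − 1500) = 1105/1300 = 0.85
a = C − MPC·Y = 1505 − 0.85(1500) = 1505 − 1275 = 230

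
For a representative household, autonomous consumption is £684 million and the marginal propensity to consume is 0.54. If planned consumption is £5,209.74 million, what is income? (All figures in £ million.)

684 + 0.54Y = 5209.74
0.54Y = 4525.74, so Y = 4525.74/0.54 = 8381

Y = 8381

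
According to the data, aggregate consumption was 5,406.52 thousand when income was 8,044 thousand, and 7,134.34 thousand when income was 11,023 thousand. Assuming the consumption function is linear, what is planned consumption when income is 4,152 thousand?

MPC = (7134.34 − 5406.52)/(11023 − 8044) = 1727.82/2979 = 0.58
a = 5406.52 − 0.58(8044) = 5406.52 − 4665.52 = 741
C = 741 + 0.58(4152) = 741 + 2408.16 = 3149.16

C = 3149.16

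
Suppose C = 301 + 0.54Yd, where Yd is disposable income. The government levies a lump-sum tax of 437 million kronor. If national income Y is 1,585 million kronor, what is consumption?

Yd = Y − T = 1585 − 437 = 1148
C = 301 + 0.54(1148) = 301 + 619.92 = 920.92

C = 920.92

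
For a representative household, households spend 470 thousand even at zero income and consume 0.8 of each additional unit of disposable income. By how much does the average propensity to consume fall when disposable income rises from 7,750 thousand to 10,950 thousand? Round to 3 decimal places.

ΔAPC = 0.018

At Y = 7750: C = 470 + 0.8(7750) = 6670, APC = 6670/7750 = 0.8606
At Y = 10950: C = 9230, APC = 9230/10950 = 0.8429
Fall in APC = 0.8606 − 0.8429 = 0.0177 ≈ 0.018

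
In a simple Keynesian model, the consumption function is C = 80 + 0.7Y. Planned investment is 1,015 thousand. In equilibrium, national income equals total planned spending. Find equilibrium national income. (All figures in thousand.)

Y = 3650

Y = C + I = 80 + 0.7Y + 1015
Y − 0.7Y = 1095
0.3Y = 1095, so Y = 1095/0.3 = 3650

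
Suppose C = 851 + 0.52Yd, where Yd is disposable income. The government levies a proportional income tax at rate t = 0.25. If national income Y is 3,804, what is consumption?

C = 2334.56

Yd = (1 − 0.25)(3804) = 0.75(3804) = 2853
C = 851 + 0.52(2853) = 851 + 1483.56 = 2334.56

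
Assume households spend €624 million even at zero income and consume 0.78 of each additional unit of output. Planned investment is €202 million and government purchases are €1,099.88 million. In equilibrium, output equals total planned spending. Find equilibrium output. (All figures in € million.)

Y = C + I + G = 624 + 0.78Y + 202 + 1099.88
Y − 0.78Y = 1925.88
0.22Y = 1925.88, so Y = 1925.88/0.22 = 8754

Y = 8754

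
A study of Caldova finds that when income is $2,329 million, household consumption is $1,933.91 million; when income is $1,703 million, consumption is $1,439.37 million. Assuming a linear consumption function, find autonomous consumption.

a = 94

MPC = ΔC/ΔY = (1933.91 − 1439.37)/(2329 − 1703) = 494.54/626 = 0.79
a = C − MPC·Y = 1439.37 − 0.79(1703) = 1439.37 − 1345.37 = 94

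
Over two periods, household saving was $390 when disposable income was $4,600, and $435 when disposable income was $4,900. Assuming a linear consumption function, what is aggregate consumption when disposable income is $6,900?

C = 6165

MPS = ΔS/ΔY = (435 − 390)/(4900 − 4600) = 45/300 = 0.15
MPC = 1 − MPS = 0.85
Autonomous saving = 390 − 0.15(4600) = -300, so a = 300
C = 300 + 0.85(6900) = 300 + 5865 = 6165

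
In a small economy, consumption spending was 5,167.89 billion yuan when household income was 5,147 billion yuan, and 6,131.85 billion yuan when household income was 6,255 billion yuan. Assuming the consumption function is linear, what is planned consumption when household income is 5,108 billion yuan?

C = 5133.96

MPC = (6131.85 − 5167.89)/(6255 − 5147) = 963.96/1108 = 0.87
a = 5167.89 − 0.87(5147) = 5167.89 − 4477.89 = 690
C = 690 + 0.87(5108) = 690 + 4443.96 = 5133.96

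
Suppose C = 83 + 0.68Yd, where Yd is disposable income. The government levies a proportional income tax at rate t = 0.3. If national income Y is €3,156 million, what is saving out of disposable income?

S = 623.944

Yd = (1 − 0.3)(3156) = 0.7(3156) = 2209.2
C = 83 + 0.68(2209.2) = 83 + 1502.256 = 1585.256
S = Yd − C = 2209.2 − 1585.256 = 623.944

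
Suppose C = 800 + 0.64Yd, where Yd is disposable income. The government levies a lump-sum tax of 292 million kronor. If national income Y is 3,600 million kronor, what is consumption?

C = 2917.12

Yd = Y − T = 3600 − 292 = 3308
C = 800 + 0.64(3308) = 800 + 2117.12 = 2917.12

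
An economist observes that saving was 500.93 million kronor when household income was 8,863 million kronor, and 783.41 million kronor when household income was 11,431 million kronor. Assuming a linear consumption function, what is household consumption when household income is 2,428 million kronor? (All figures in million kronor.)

C = 2634.92

MPS = ΔS/ΔY = (783.41 − 500.93)/(11431 − 8863) = 282.48/2568 = 0.11
MPC = 1 − MPS = 0.89
Autonomous saving = 500.93 − 0.11(8863) = -474, so a = 474
C = 474 + 0.89(2428) = 474 + 2160.92 = 2634.92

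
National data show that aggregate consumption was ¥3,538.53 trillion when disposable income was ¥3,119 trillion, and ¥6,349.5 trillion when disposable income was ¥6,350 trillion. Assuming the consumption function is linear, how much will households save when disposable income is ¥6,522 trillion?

S = 22.86

MPC = (6349.5 − 3538.53)/(6350 − 3119) = 2810.97/3231 = 0.87
a = 3538.53 − 0.87(3119) = 3538.53 − 2713.53 = 825
C = 825 + 0.87(6522) = 6499.14
S = 6522 − 6499.14 = 22.86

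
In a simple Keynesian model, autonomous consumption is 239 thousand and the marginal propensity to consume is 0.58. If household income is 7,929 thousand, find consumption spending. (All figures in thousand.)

C = 4837.82

C = 239 + 0.58(7929) = 239 + 4598.82 = 4837.82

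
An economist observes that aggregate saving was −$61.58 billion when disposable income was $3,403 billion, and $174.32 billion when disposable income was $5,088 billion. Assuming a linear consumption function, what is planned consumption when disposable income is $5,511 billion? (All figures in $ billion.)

C = 5277.46

MPS = ΔS/ΔY = (174.32 − (-61.58))/(5088 − 3403) = 235.9/1685 = 0.14
MPC = 1 − MPS = 0.86
Autonomous saving = -61.58 − 0.14(3403) = -538, so a = 538
C = 538 + 0.86(5511) = 538 + 4739.46 = 5277.46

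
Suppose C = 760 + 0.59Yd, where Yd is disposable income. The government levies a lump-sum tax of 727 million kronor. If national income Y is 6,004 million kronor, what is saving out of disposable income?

S = 1403.57

Yd = Y − T = 6004 − 727 = 5277
C = 760 + 0.59(5277) = 760 + 3113.43 = 3873.43
S = Yd − C = 5277 − 3873.43 = 1403.57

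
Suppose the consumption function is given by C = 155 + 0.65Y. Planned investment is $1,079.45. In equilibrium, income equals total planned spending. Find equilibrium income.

Y = 3527

Y = C + I = 155 + 0.65Y + 1079.45
Y − 0.65Y = 1234.45
0.35Y = 1234.45, so Y = 1234.45/0.35 = 3527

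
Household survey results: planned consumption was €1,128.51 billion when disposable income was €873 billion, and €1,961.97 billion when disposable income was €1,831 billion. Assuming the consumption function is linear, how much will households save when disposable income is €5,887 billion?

S = 396.31

MPC = (1961.97 − 1128.51)/(1831 − 873) = 833.46/958 = 0.87
a = 1128.51 − 0.87(873) = 1128.51 − 759.51 = 369
C = 369 + 0.87(5887) = 5490.69
S = 5887 − 5490.69 = 396.31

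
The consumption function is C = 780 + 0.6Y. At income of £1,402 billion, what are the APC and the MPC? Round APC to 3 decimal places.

MPC = 0.6 (the slope of the consumption function)
C = 780 + 0.6(1402) = 1621.2, so APC = 1621.2/1402 = 1.156

APC = 1.156; MPC = 0.6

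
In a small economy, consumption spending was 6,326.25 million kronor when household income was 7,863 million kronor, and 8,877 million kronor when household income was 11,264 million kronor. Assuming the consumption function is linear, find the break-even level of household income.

MPC = (8877 − 6326.25)/(11264 − 7863) = 2550.75/3401 = 0.75
a = 6326.25 − 0.75(7863) = 6326.25 − 5897.25 = 429
Break-even: Y = a/(1−MPC) = 429/0.25 = 1716

Y = 1716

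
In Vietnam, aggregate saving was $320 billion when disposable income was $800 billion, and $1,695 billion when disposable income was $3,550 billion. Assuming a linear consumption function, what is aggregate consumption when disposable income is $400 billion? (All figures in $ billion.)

C = 280

MPS = ΔS/ΔY = (1695 − 320)/(3550 − 800) = 1375/2750 = 0.5
MPC = 1 − MPS = 0.5
Autonomous saving = 320 − 0.5(800) = -80, so a = 80
C = 80 + 0.5(400) = 80 + 200 = 280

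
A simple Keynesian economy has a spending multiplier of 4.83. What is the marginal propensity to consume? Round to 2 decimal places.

MPC = 0.79

k = 1/(1 − MPC), so 1 − MPC = 1/k = 1/4.83 = 0.2070
MPC = 1 − 0.2070 = 0.79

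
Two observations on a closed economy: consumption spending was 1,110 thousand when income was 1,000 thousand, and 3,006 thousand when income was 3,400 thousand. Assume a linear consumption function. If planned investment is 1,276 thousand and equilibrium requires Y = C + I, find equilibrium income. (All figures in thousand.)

MPC = (3006 − 1110)/(3400 − 1000) = 1896/2400 = 0.79
a = 1110 − 0.79(1000) = 320
Equilibrium: Y = 320 + 0.79Y + 1276
0.21Y = 1596, so Y = 1596/0.21 = 7600

Y = 7600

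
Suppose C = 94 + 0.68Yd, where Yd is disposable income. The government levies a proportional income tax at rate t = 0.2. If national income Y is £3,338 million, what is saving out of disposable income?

S = 760.528

Yd = (1 − 0.2)(3338) = 0.8(3338) = 2670.4
C = 94 + 0.68(2670.4) = 94 + 1815.872 = 1909.872
S = Yd − C = 2670.4 − 1909.872 = 760.528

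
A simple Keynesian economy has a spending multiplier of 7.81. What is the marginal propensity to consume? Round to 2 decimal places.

MPC = 0.87

k = 1/(1 − MPC), so 1 − MPC = 1/k = 1/7.81 = 0.1280
MPC = 1 − 0.1280 = 0.87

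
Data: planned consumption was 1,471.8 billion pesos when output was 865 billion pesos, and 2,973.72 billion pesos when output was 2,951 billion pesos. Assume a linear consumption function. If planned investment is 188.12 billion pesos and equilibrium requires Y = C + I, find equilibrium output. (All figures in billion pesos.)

Y = 3704

MPC = (2973.72 − 1471.8)/(2951 − 865) = 1501.92/2086 = 0.72
a = 1471.8 − 0.72(865) = 849
Equilibrium: Y = 849 + 0.72Y + 188.12
0.28Y = 1037.12, so Y = 1037.12/0.28 = 3704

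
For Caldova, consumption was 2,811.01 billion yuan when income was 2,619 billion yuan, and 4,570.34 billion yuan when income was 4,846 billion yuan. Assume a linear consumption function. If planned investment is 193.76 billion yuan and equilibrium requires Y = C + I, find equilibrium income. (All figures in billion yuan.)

MPC = (4570.34 − 2811.01)/(4846 − 2619) = 1759.33/2227 = 0.79
a = 2811.01 − 0.79(2619) = 742
Equilibrium: Y = 742 + 0.79Y + 193.76
0.21Y = 935.76, so Y = 935.76/0.21 = 4456

Y = 4456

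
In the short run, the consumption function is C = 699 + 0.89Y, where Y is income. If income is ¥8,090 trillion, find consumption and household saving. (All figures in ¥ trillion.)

C = 7899.1; S = 190.9

C = 699 + 0.89(8090) = 699 + 7200.1 = 7899.1
S = Y − C = 8090 − 7899.1 = 190.9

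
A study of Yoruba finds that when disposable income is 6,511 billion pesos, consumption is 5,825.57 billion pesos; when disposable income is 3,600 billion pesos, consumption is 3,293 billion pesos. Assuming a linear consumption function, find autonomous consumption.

a = 161

MPC = ΔC/ΔY = (5825.57 − 3293)/(6511 − 3600) = 2532.57/2911 = 0.87
a = C − MPC·Y = 3293 − 0.87(3600) = 3293 − 3132 = 161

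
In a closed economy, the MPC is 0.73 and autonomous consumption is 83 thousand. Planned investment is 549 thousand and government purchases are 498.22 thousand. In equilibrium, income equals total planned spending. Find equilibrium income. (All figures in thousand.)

Y = 4186

Y = C + I + G = 83 + 0.73Y + 549 + 498.22
Y − 0.73Y = 1130.22
0.27Y = 1130.22, so Y = 1130.22/0.27 = 4186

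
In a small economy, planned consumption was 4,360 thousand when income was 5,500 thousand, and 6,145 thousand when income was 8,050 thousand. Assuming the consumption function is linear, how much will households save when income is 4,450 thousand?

MPC = (6145 − 4360)/(8050 − 5500) = 1785/2550 = 0.7
a = 4360 − 0.7(5500) = 4360 − 3850 = 510
C = 510 + 0.7(4450) = 3625
S = 4450 − 3625 = 825

S = 825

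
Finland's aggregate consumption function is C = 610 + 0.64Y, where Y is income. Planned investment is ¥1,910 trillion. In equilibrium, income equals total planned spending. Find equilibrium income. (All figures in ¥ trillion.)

Y = C + I = 610 + 0.64Y + 1910
Y − 0.64Y = 2520
0.36Y = 2520, so Y = 2520/0.36 = 7000

Y = 7000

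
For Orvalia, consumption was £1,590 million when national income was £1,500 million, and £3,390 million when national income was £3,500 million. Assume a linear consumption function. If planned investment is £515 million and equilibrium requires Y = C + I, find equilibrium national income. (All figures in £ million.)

MPC = (3390 − 1590)/(3500 − 1500) = 1800/2000 = 0.9
a = 1590 − 0.9(1500) = 240
Equilibrium: Y = 240 + 0.9Y + 515
0.1Y = 755, so Y = 755/0.1 = 7550

Y = 7550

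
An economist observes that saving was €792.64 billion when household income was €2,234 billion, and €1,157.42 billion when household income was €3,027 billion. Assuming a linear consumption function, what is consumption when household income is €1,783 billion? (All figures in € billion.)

MPS = ΔS/ΔY = (1157.42 − 792.64)/(3027 − 2234) = 364.78/793 = 0.46
MPC = 1 − MPS = 0.54
Autonomous saving = 792.64 − 0.46(2234) = -235, so a = 235
C = 235 + 0.54(1783) = 235 + 962.82 = 1197.82

C = 1197.82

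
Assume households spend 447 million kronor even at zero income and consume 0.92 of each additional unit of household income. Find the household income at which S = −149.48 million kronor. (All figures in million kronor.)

Y = 3719

S = Y − C = -447 + 0.08Y
-447 + 0.08Y = -149.48, so 0.08Y = 297.52 and Y = 3719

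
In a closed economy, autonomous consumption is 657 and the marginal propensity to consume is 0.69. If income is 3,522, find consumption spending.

C = 657 + 0.69(3522) = 657 + 2430.18 = 3087.18

C = 3087.18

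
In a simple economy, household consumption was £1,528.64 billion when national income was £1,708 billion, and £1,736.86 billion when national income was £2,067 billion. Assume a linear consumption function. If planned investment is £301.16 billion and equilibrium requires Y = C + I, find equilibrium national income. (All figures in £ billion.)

Y = 1998

MPC = (1736.86 − 1528.64)/(2067 − 1708) = 208.22/359 = 0.58
a = 1528.64 − 0.58(1708) = 538
Equilibrium: Y = 538 + 0.58Y + 301.16
0.42Y = 839.16, so Y = 839.16/0.42 = 1998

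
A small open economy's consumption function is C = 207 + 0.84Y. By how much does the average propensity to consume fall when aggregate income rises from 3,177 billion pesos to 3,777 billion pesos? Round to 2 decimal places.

ΔAPC = 0.01

At Y = 3177: C = 207 + 0.84(3177) = 2875.68, APC = 2875.68/3177 = 0.905
At Y = 3777: C = 3379.68, APC = 3379.68/3777 = 0.895
Fall in APC = 0.905 − 0.895 = 0.01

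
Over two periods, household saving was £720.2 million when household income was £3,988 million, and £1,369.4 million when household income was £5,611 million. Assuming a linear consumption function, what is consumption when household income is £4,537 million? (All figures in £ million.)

MPS = ΔS/ΔY = (1369.4 − 720.2)/(5611 − 3988) = 649.2/1623 = 0.4
MPC = 1 − MPS = 0.6
Autonomous saving = 720.2 − 0.4(3988) = -875, so a = 875
C = 875 + 0.6(4537) = 875 + 2722.2 = 3597.2

C = 3597.2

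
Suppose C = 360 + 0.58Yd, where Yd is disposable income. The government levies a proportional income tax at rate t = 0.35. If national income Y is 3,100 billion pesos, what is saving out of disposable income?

Yd = (1 − 0.35)(3100) = 0.65(3100) = 2015
C = 360 + 0.58(2015) = 360 + 1168.7 = 1528.7
S = Yd − C = 2015 − 1528.7 = 486.3

S = 486.3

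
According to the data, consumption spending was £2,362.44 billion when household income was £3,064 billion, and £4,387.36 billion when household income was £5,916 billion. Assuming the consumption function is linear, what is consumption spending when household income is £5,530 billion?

C = 4113.3

MPC = (4387.36 − 2362.44)/(5916 − 3064) = 2024.92/2852 = 0.71
a = 2362.44 − 0.71(3064) = 2362.44 − 2175.44 = 187
C = 187 + 0.71(5530) = 187 + 3926.3 = 4113.3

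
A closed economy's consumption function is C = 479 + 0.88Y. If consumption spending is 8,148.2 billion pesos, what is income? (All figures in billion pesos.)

Y = 8715

479 + 0.88Y = 8148.2
0.88Y = 7669.2, so Y = 7669.2/0.88 = 8715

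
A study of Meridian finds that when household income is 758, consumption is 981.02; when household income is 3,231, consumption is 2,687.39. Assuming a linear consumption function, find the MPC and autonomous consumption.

MPC = ΔC/ΔY = (2687.39 − 981.02)/(3231 − 758) = 1706.37/2473 = 0.69
a = C − MPC·Y = 981.02 − 0.69(758) = 981.02 − 523.02 = 458

MPC = 0.69; a = 458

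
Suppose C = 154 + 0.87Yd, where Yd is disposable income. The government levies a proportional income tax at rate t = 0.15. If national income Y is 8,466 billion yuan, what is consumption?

C = 6414.607

Yd = (1 − 0.15)(8466) = 0.85(8466) = 7196.1
C = 154 + 0.87(7196.1) = 154 + 6260.607 = 6414.607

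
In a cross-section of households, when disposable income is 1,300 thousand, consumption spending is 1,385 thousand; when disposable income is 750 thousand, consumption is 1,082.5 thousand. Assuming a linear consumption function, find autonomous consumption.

MPC = ΔC/ΔY = (1385 − 1082.5)/(1300 − 750) = 302.5/550 = 0.55
a = C − MPC·Y = 1082.5 − 0.55(750) = 1082.5 − 412.5 = 670

a = 670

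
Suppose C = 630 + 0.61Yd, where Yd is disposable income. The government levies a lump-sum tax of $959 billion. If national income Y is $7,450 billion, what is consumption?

Yd = Y − T = 7450 − 959 = 6491
C = 630 + 0.61(6491) = 630 + 3959.51 = 4589.51

C = 4589.51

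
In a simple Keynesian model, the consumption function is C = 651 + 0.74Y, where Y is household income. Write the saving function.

S = -651 + 0.26Y

S = Y − C = Y − (651 + 0.74Y) = -651 + (1 − 0.74)Y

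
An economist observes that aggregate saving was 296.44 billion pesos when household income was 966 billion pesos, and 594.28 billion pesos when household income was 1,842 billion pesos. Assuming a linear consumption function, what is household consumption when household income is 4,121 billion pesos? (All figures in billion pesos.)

MPS = ΔS/ΔY = (594.28 − 296.44)/(1842 − 966) = 297.84/876 = 0.34
MPC = 1 − MPS = 0.66
Autonomous saving = 296.44 − 0.34(966) = -32, so a = 32
C = 32 + 0.66(4121) = 32 + 2719.86 = 2751.86

C = 2751.86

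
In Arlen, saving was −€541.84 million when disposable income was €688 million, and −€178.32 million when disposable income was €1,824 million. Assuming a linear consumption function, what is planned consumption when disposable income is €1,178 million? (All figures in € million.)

C = 1563.04

MPS = ΔS/ΔY = (-178.32 − (-541.84))/(1824 − 688) = 363.52/1136 = 0.32
MPC = 1 − MPS = 0.68
Autonomous saving = -541.84 − 0.32(688) = -762, so a = 762
C = 762 + 0.68(1178) = 762 + 801.04 = 1563.04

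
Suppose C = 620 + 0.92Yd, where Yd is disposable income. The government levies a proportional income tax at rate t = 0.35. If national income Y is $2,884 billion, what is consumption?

Yd = (1 − 0.35)(2884) = 0.65(2884) = 1874.6
C = 620 + 0.92(1874.6) = 620 + 1724.632 = 2344.632

C = 2344.632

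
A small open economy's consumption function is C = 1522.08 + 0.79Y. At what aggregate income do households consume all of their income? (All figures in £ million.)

At break-even, C = Y: 1522.08 + 0.79Y = Y
0.21Y = 1522.08, so Y = 1522.08/0.21 = 7248

Y = 7248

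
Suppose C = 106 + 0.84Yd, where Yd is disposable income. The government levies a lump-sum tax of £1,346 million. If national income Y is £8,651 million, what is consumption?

Yd = Y − T = 8651 − 1346 = 7305
C = 106 + 0.84(7305) = 106 + 6136.2 = 6242.2

C = 6242.2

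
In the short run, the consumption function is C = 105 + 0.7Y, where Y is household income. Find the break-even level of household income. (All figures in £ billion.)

At break-even, C = Y: 105 + 0.7Y = Y
0.3Y = 105, so Y = 105/0.3 = 350

Y = 350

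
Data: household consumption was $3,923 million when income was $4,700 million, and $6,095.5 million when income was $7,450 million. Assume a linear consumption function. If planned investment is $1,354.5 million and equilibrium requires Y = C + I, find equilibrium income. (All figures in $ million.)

Y = 7450

MPC = (6095.5 − 3923)/(7450 − 4700) = 2172.5/2750 = 0.79
a = 3923 − 0.79(4700) = 210
Equilibrium: Y = 210 + 0.79Y + 1354.5
0.21Y = 1564.5, so Y = 1564.5/0.21 = 7450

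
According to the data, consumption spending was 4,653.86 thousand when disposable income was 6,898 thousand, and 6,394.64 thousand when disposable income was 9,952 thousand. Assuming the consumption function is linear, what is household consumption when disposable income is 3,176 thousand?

MPC = (6394.64 − 4653.86)/(9952 − 6898) = 1740.78/3054 = 0.57
a = 4653.86 − 0.57(6898) = 4653.86 − 3931.86 = 722
C = 722 + 0.57(3176) = 722 + 1810.32 = 2532.32

C = 2532.32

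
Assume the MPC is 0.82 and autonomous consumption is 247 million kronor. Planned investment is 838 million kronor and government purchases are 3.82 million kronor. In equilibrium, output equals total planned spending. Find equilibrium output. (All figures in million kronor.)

Y = 6049

Y = C + I + G = 247 + 0.82Y + 838 + 3.82
Y − 0.82Y = 1088.82
0.18Y = 1088.82, so Y = 1088.82/0.18 = 6049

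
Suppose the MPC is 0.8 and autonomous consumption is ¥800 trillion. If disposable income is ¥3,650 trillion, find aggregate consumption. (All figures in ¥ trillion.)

C = 3720

C = 800 + 0.8(3650) = 800 + 2920 = 3720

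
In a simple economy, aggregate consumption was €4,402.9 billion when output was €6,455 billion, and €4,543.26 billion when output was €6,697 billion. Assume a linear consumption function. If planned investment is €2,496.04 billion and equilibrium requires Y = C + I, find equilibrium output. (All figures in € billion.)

Y = 7512

MPC = (4543.26 − 4402.9)/(6697 − 6455) = 140.36/242 = 0.58
a = 4402.9 − 0.58(6455) = 659
Equilibrium: Y = 659 + 0.58Y + 2496.04
0.42Y = 3155.04, so Y = 3155.04/0.42 = 7512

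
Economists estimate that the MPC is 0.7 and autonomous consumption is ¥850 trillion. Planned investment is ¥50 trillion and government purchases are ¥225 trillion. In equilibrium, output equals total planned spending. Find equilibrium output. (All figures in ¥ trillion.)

Y = 3750

Y = C + I + G = 850 + 0.7Y + 50 + 225
Y − 0.7Y = 1125
0.3Y = 1125, so Y = 1125/0.3 = 3750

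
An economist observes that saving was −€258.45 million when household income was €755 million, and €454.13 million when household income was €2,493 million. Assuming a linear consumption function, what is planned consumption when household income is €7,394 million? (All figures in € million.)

MPS = ΔS/ΔY = (454.13 − (-258.45))/(2493 − 755) = 712.58/1738 = 0.41
MPC = 1 − MPS = 0.59
Autonomous saving = -258.45 − 0.41(755) = -568, so a = 568
C = 568 + 0.59(7394) = 568 + 4362.46 = 4930.46

C = 4930.46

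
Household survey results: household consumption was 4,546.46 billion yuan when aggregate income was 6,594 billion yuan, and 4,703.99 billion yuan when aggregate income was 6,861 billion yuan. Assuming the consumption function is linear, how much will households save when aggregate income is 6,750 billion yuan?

S = 2111.5

MPC = (4703.99 − 4546.46)/(6861 − 6594) = 157.53/267 = 0.59
a = 4546.46 − 0.59(6594) = 4546.46 − 3890.46 = 656
C = 656 + 0.59(6750) = 4638.5
S = 6750 − 4638.5 = 2111.5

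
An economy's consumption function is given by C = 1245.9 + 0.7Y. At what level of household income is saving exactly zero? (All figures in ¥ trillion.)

Y = 4153

At break-even, C = Y: 1245.9 + 0.7Y = Y
0.3Y = 1245.9, so Y = 1245.9/0.3 = 4153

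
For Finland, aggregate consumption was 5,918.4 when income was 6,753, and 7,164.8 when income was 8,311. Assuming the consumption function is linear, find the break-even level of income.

Y = 2580

MPC = (7164.8 − 5918.4)/(8311 − 6753) = 1246.4/1558 = 0.8
a = 5918.4 − 0.8(6753) = 5918.4 − 5402.4 = 516
Break-even: Y = a/(1−MPC) = 516/0.2 = 2580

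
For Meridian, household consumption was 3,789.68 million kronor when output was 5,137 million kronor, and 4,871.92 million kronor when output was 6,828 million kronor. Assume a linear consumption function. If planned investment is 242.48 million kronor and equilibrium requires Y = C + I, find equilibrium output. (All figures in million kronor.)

MPC = (4871.92 − 3789.68)/(6828 − 5137) = 1082.24/1691 = 0.64
a = 3789.68 − 0.64(5137) = 502
Equilibrium: Y = 502 + 0.64Y + 242.48
0.36Y = 744.48, so Y = 744.48/0.36 = 2068

Y = 2068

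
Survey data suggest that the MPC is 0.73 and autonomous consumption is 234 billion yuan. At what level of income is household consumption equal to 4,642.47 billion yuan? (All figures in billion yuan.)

234 + 0.73Y = 4642.47
0.73Y = 4408.47, so Y = 4408.47/0.73 = 6039

Y = 6039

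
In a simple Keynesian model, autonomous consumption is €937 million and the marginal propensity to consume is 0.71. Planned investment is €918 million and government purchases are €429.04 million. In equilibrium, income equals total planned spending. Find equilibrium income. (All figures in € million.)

Y = 7876

Y = C + I + G = 937 + 0.71Y + 918 + 429.04
Y − 0.71Y = 2284.04
0.29Y = 2284.04, so Y = 2284.04/0.29 = 7876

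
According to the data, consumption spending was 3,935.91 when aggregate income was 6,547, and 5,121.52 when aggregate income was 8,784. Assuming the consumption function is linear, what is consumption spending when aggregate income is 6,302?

C = 3806.06

MPC = (5121.52 − 3935.91)/(8784 − 6547) = 1185.61/2237 = 0.53
a = 3935.91 − 0.53(6547) = 3935.91 − 3469.91 = 466
C = 466 + 0.53(6302) = 466 + 3340.06 = 3806.06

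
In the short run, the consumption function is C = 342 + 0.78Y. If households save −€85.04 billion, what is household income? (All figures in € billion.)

S = Y − C = -342 + 0.22Y
-342 + 0.22Y = -85.04, so 0.22Y = 256.96 and Y = 1168

Y = 1168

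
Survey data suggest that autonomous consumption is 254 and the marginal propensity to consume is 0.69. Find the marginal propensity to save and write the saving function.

MPS = 0.31; S = -254 + 0.31Y

MPS = 1 − MPC = 1 − 0.69 = 0.31
S = Y − C = -254 + 0.31Y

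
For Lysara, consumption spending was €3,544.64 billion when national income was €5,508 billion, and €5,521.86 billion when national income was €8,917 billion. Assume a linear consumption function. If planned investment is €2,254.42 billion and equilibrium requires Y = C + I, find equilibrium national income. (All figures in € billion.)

MPC = (5521.86 − 3544.64)/(8917 − 5508) = 1977.22/3409 = 0.58
a = 3544.64 − 0.58(5508) = 350
Equilibrium: Y = 350 + 0.58Y + 2254.42
0.42Y = 2604.42, so Y = 2604.42/0.42 = 6201

Y = 6201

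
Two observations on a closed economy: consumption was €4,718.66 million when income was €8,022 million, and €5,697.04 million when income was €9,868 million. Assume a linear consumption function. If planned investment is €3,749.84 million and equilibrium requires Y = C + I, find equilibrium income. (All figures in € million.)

MPC = (5697.04 − 4718.66)/(9868 − 8022) = 978.38/1846 = 0.53
a = 4718.66 − 0.53(8022) = 467
Equilibrium: Y = 467 + 0.53Y + 3749.84
0.47Y = 4216.84, so Y = 4216.84/0.47 = 8972

Y = 8972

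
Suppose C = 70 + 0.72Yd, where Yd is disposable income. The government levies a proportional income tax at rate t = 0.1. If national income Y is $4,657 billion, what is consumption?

C = 3087.736

Yd = (1 − 0.1)(4657) = 0.9(4657) = 4191.3
C = 70 + 0.72(4191.3) = 70 + 3017.736 = 3087.736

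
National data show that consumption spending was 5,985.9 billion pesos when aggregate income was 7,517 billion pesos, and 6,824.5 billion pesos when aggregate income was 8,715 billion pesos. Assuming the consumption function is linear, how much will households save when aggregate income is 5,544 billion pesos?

MPC = (6824.5 − 5985.9)/(8715 − 7517) = 838.6/1198 = 0.7
a = 5985.9 − 0.7(7517) = 5985.9 − 5261.9 = 724
C = 724 + 0.7(5544) = 4604.8
S = 5544 − 4604.8 = 939.2

S = 939.2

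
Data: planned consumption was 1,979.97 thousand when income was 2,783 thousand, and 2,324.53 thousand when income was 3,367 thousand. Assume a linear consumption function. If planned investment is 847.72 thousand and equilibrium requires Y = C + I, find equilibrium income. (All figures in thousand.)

MPC = (2324.53 − 1979.97)/(3367 − 2783) = 344.56/584 = 0.59
a = 1979.97 − 0.59(2783) = 338
Equilibrium: Y = 338 + 0.59Y + 847.72
0.41Y = 1185.72, so Y = 1185.72/0.41 = 2892

Y = 2892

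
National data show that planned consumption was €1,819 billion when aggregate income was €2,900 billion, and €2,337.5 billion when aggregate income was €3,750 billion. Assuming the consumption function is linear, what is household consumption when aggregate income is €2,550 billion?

C = 1605.5

MPC = (2337.5 − 1819)/(3750 − 2900) = 518.5/850 = 0.61
a = 1819 − 0.61(2900) = 1819 − 1769 = 50
C = 50 + 0.61(2550) = 50 + 1555.5 = 1605.5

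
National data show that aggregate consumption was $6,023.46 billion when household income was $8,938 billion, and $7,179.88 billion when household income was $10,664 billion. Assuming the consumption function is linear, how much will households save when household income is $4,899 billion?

MPC = (7179.88 − 6023.46)/(10664 − 8938) = 1156.42/1726 = 0.67
a = 6023.46 − 0.67(8938) = 6023.46 − 5988.46 = 35
C = 35 + 0.67(4899) = 3317.33
S = 4899 − 3317.33 = 1581.67

S = 1581.67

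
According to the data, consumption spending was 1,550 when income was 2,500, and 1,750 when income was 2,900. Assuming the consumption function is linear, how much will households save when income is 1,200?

MPC = (1750 − 1550)/(2900 − 2500) = 200/400 = 0.5
a = 1550 − 0.5(2500) = 1550 − 1250 = 300
C = 300 + 0.5(1200) = 900
S = 1200 − 900 = 300

S = 300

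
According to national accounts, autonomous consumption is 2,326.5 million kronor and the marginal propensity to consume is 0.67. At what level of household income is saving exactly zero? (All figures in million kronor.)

Y = 7050

At break-even, C = Y: 2326.5 + 0.67Y = Y
0.33Y = 2326.5, so Y = 2326.5/0.33 = 7050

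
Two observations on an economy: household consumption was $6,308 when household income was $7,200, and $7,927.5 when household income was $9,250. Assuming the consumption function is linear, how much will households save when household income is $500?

S = -515

MPC = (7927.5 − 6308)/(9250 − 7200) = 1619.5/2050 = 0.79
a = 6308 − 0.79(7200) = 6308 − 5688 = 620
C = 620 + 0.79(500) = 1015
S = 500 − 1015 = -515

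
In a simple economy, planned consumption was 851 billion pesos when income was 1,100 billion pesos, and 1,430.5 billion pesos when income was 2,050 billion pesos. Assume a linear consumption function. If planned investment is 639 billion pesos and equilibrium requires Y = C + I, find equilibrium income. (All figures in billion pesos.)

Y = 2100

MPC = (1430.5 − 851)/(2050 − 1100) = 579.5/950 = 0.61
a = 851 − 0.61(1100) = 180
Equilibrium: Y = 180 + 0.61Y + 639
0.39Y = 819, so Y = 819/0.39 = 2100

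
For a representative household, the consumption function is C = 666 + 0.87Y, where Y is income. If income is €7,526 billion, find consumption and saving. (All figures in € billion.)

C = 666 + 0.87(7526) = 666 + 6547.62 = 7213.62
S = Y − C = 7526 − 7213.62 = 312.38

C = 7213.62; S = 312.38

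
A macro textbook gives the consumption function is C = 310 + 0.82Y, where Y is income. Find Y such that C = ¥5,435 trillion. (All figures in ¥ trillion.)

310 + 0.82Y = 5435
0.82Y = 5125, so Y = 5125/0.82 = 6250

Y = 6250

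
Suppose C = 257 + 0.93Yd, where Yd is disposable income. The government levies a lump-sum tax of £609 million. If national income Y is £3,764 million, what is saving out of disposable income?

Yd = Y − T = 3764 − 609 = 3155
C = 257 + 0.93(3155) = 257 + 2934.15 = 3191.15
S = Yd − C = 3155 − 3191.15 = -36.15

S = -36.15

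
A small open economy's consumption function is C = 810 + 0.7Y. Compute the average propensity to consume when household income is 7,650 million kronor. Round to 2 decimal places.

C = 810 + 0.7(7650) = 6165
APC = C/Y = 6165/7650 = 0.81

APC = 0.81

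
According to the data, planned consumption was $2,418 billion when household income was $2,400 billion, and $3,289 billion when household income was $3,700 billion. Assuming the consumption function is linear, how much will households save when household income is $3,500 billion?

MPC = (3289 − 2418)/(3700 − 2400) = 871/1300 = 0.67
a = 2418 − 0.67(2400) = 2418 − 1608 = 810
C = 810 + 0.67(3500) = 3155
S = 3500 − 3155 = 345

S = 345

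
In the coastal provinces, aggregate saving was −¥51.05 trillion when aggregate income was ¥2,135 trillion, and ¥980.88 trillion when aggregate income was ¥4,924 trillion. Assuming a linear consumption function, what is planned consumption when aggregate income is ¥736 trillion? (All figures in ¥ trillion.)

C = 1304.68

MPS = ΔS/ΔY = (980.88 − (-51.05))/(4924 − 2135) = 1031.93/2789 = 0.37
MPC = 1 − MPS = 0.63
Autonomous saving = -51.05 − 0.37(2135) = -841, so a = 841
C = 841 + 0.63(736) = 841 + 463.68 = 1304.68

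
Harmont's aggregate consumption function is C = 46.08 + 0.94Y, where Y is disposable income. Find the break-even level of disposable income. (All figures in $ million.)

Y = 768

At break-even, C = Y: 46.08 + 0.94Y = Y
0.06Y = 46.08, so Y = 46.08/0.06 = 768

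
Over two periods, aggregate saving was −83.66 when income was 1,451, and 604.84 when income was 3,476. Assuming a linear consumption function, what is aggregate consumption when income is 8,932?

C = 6472.12

MPS = ΔS/ΔY = (604.84 − (-83.66))/(3476 − 1451) = 688.5/2025 = 0.34
MPC = 1 − MPS = 0.66
Autonomous saving = -83.66 − 0.34(1451) = -577, so a = 577
C = 577 + 0.66(8932) = 577 + 5895.12 = 6472.12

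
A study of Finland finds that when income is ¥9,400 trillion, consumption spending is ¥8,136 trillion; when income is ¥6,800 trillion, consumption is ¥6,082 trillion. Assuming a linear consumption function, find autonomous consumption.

MPC = ΔC/ΔY = (8136 − 6082)/(9400 − 6800) = 2054/2600 = 0.79
a = C − MPC·Y = 6082 − 0.79(6800) = 6082 − 5372 = 710

a = 710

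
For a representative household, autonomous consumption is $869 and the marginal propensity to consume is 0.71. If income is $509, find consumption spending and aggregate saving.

C = 869 + 0.71(509) = 869 + 361.39 = 1230.39
S = Y − C = 509 − 1230.39 = -721.39

C = 1230.39; S = -721.39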